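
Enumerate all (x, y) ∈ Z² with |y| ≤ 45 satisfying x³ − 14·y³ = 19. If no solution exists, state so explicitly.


The equation is x³ - 14y³ = 19. For fixed y, x³ = 14·y³ + 19, so a solution requires the RHS to be a perfect cube.
Strategy: iterate y from -45 to 45, compute RHS = 14·y³ + 19, and check whether it is a (positive or negative) perfect cube.
Check small values of y:
  y = 0: RHS = 19 is not a perfect cube.
  y = 1: RHS = 33 is not a perfect cube.
  y = -1: RHS = 5 is not a perfect cube.
  y = 2: RHS = 131 is not a perfect cube.
  y = -2: RHS = -93 is not a perfect cube.
  y = 3: RHS = 397 is not a perfect cube.
  y = -3: RHS = -359 is not a perfect cube.
Continuing the search up to |y| = 45 finds no solutions either.
No (x, y) in the scanned range satisfies the equation.

No integer solutions with |y| ≤ 45.


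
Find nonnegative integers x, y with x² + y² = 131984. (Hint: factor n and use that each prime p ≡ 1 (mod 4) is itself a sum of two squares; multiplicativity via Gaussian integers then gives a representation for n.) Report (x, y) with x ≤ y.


Step 1: Factor n = 131984 = 2^4 · 73 · 113.
Step 2: Check the mod-4 condition on each prime factor: 2 = 2 (special); 73 ≡ 1 (mod 4), exponent 1; 113 ≡ 1 (mod 4), exponent 1.
All primes ≡ 3 (mod 4) appear to even exponent (or don't appear), so by the two-squares theorem n IS expressible as a sum of two squares.
Step 3: Build a representation. Group n = k² · m with k = 4 and m = 73 · 113 = 8249 (a product of primes ≡ 1 (mod 4)); a representation of m scales to one of n via (k·x)² + (k·y)² = k²(x² + y²). Each prime p ≡ 1 (mod 4) is itself a sum of two squares; find a² by testing p − a² for a perfect square:
  73: 73 − 1² = 72, 73 − 2² = 69, 73 − 3² = 64 = 8² ⇒ 73 = 3² + 8².
  113: 113 − 1² = 112, 113 − 2² = 109, 113 − 3² = 104, 113 − 4² = 97, 113 − 5² = 88, 113 − 6² = 77, 113 − 7² = 64 = 8² ⇒ 113 = 7² + 8².
  Combine using the Brahmagupta–Fibonacci identity (a² + b²)(c² + d²) = (ac − bd)² + (ad + bc)² = (ac + bd)² + (ad − bc)²:
  73 · 113 = 8249: from (3² + 8²)(7² + 8²), take (3·7 − 8·8, 3·8 + 8·7) = (21 − 64, 24 + 56) = (-43, 80); dropping signs (only squares matter) gives (43, 80); check 43² + 80² = 1849 + 6400 = 8249 ✓.
  Scale by k = 4: (4·43, 4·80) = (172, 320).
Step 4: Order so x ≤ y and verify: 172² + 320² = 29584 + 102400 = 131984 = n. ✓

n = 131984 = 172² + 320² (one valid representation with x ≤ y).


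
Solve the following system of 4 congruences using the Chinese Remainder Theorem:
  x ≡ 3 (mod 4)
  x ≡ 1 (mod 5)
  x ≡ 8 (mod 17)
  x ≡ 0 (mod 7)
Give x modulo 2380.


Product of moduli M = 4 · 5 · 17 · 7 = 2380.
Merge one congruence at a time:
  Start: x ≡ 3 (mod 4).
  Combine with x ≡ 1 (mod 5); new modulus lcm = 20.
    Write x = 3 + 4·t and substitute into x ≡ 1 (mod 5): 4·t ≡ 1 − 3 = -2 (mod 5).
    Reduce coefficients mod 5: 4·t ≡ 3 (mod 5).
    The inverse of 4 mod 5 is 4 (since 4·4 = 16 = 3·5 + 1), so t ≡ 4·3 = 12 ≡ 2 (mod 5).
    Then x = 3 + 4·2 = 11, valid modulo lcm(4, 5) = 20: x ≡ 11 (mod 20).
  Combine with x ≡ 8 (mod 17); new modulus lcm = 340.
    Write x = 11 + 20·t and substitute into x ≡ 8 (mod 17): 20·t ≡ 8 − 11 = -3 (mod 17).
    Reduce coefficients mod 17: 3·t ≡ 14 (mod 17).
    The inverse of 3 mod 17 is 6 (since 3·6 = 18 = 1·17 + 1), so t ≡ 6·14 = 84 ≡ 16 (mod 17).
    Then x = 11 + 20·16 = 331, valid modulo lcm(20, 17) = 340: x ≡ 331 (mod 340).
  Combine with x ≡ 0 (mod 7); new modulus lcm = 2380.
    Write x = 331 + 340·t and substitute into x ≡ 0 (mod 7): 340·t ≡ 0 − 331 = -331 (mod 7).
    Reduce coefficients mod 7: 4·t ≡ 5 (mod 7).
    The inverse of 4 mod 7 is 2 (since 4·2 = 8 = 1·7 + 1), so t ≡ 2·5 = 10 ≡ 3 (mod 7).
    Then x = 331 + 340·3 = 1351, valid modulo lcm(340, 7) = 2380: x ≡ 1351 (mod 2380).
Verify against each original: 1351 mod 4 = 3, 1351 mod 5 = 1, 1351 mod 17 = 8, 1351 mod 7 = 0.

x ≡ 1351 (mod 2380).


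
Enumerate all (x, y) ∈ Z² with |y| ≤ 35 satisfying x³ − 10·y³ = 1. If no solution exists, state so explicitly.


The equation is x³ - 10y³ = 1. For fixed y, x³ = 10·y³ + 1, so a solution requires the RHS to be a perfect cube.
Strategy: iterate y from -35 to 35, compute RHS = 10·y³ + 1, and check whether it is a (positive or negative) perfect cube.
Check small values of y:
  y = 0: RHS = 1 = (1)³ ⇒ x = 1 works.
  y = 1: RHS = 11 is not a perfect cube.
  y = -1: RHS = -9 is not a perfect cube.
  y = 2: RHS = 81 is not a perfect cube.
  y = -2: RHS = -79 is not a perfect cube.
  y = 3: RHS = 271 is not a perfect cube.
  y = -3: RHS = -269 is not a perfect cube.
Continuing the search up to |y| = 35 finds no further solutions beyond those listed.
Collected solutions: (1, 0).

Solutions (with |y| ≤ 35): (1, 0).


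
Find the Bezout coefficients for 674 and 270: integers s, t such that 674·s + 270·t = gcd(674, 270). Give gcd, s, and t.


Euclidean algorithm on (674, 270) — divide until remainder is 0:
  674 = 2 · 270 + 134
  270 = 2 · 134 + 2
  134 = 67 · 2 + 0
gcd(674, 270) = 2.
Track Bezout coefficients alongside the remainders: start with r₀ = 674 = a·1 + b·0 (s = 1, t = 0) and r₁ = 270 = a·0 + b·1 (s = 0, t = 1); each new remainder r_{k+1} = r_{k-1} − q_k·r_k inherits s_{k+1} = s_{k-1} − q_k·s_k, t_{k+1} = t_{k-1} − q_k·t_k, so r_k = a·s_k + b·t_k at every step:
  q = 2: r = 134, s = 1 − 2·0 = 1, t = 0 − 2·1 = -2  (check: 674·1 + 270·(-2) = 134)
  q = 2: r = 2, s = 0 − 2·1 = -2, t = 1 − 2·(-2) = 5  (check: 674·(-2) + 270·5 = 2)
The row with r = 2 (the gcd) gives the Bezout coefficients s = -2, t = 5.
Result: 674 · (-2) + 270 · (5) = 2.

gcd(674, 270) = 2; s = -2, t = 5 (check: 674·(-2) + 270·5 = 2).


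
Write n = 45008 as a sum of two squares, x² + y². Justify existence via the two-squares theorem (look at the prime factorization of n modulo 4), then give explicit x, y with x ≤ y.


Step 1: Factor n = 45008 = 2^4 · 29 · 97.
Step 2: Check the mod-4 condition on each prime factor: 2 = 2 (special); 29 ≡ 1 (mod 4), exponent 1; 97 ≡ 1 (mod 4), exponent 1.
All primes ≡ 3 (mod 4) appear to even exponent (or don't appear), so by the two-squares theorem n IS expressible as a sum of two squares.
Step 3: Build a representation. Group n = k² · m with k = 4 and m = 29 · 97 = 2813 (a product of primes ≡ 1 (mod 4)); a representation of m scales to one of n via (k·x)² + (k·y)² = k²(x² + y²). Each prime p ≡ 1 (mod 4) is itself a sum of two squares; find a² by testing p − a² for a perfect square:
  29: 29 − 1² = 28, 29 − 2² = 25 = 5² ⇒ 29 = 2² + 5².
  97: 97 − 1² = 96, 97 − 2² = 93, 97 − 3² = 88, 97 − 4² = 81 = 9² ⇒ 97 = 4² + 9².
  Combine using the Brahmagupta–Fibonacci identity (a² + b²)(c² + d²) = (ac − bd)² + (ad + bc)² = (ac + bd)² + (ad − bc)²:
  29 · 97 = 2813: from (2² + 5²)(4² + 9²), take (2·4 − 5·9, 2·9 + 5·4) = (8 − 45, 18 + 20) = (-37, 38); dropping signs (only squares matter) gives (37, 38); check 37² + 38² = 1369 + 1444 = 2813 ✓.
  Scale by k = 4: (4·37, 4·38) = (148, 152).
Step 4: Order so x ≤ y and verify: 148² + 152² = 21904 + 23104 = 45008 = n. ✓

n = 45008 = 148² + 152² (one valid representation with x ≤ y).


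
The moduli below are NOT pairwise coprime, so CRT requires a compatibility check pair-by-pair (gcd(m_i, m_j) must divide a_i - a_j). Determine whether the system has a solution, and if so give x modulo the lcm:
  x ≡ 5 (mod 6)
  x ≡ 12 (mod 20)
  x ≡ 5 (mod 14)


Moduli 6, 20, 14 are not pairwise coprime, so CRT works modulo lcm(m_i) when all pairwise compatibility conditions hold.
Pairwise compatibility: gcd(m_i, m_j) must divide a_i - a_j for every pair.
Merge one congruence at a time:
  Start: x ≡ 5 (mod 6).
  Combine with x ≡ 12 (mod 20): gcd(6, 20) = 2, and 12 - 5 = 7 is NOT divisible by 2.
    ⇒ system is inconsistent (no integer solution).

No solution (the system is inconsistent).


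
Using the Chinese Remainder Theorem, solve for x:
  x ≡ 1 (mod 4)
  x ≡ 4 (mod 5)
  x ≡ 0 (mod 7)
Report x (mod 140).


Moduli 4, 5, 7 are pairwise coprime; by CRT there is a unique solution modulo M = 4 · 5 · 7 = 140.
Solve pairwise, accumulating the modulus:
  Start with x ≡ 1 (mod 4).
  Combine with x ≡ 4 (mod 5): since gcd(4, 5) = 1, we get a unique residue mod 20.
    Write x = 1 + 4·t and substitute into x ≡ 4 (mod 5): 4·t ≡ 4 − 1 = 3 (mod 5).
    The inverse of 4 mod 5 is 4 (since 4·4 = 16 = 3·5 + 1), so t ≡ 4·3 = 12 ≡ 2 (mod 5).
    Then x = 1 + 4·2 = 9, valid modulo lcm(4, 5) = 20: x ≡ 9 (mod 20).
  Combine with x ≡ 0 (mod 7): since gcd(20, 7) = 1, we get a unique residue mod 140.
    Write x = 9 + 20·t and substitute into x ≡ 0 (mod 7): 20·t ≡ 0 − 9 = -9 (mod 7).
    Reduce coefficients mod 7: 6·t ≡ 5 (mod 7).
    The inverse of 6 mod 7 is 6 (since 6·6 = 36 = 5·7 + 1), so t ≡ 6·5 = 30 ≡ 2 (mod 7).
    Then x = 9 + 20·2 = 49, valid modulo lcm(20, 7) = 140: x ≡ 49 (mod 140).
Verify: 49 mod 4 = 1 ✓, 49 mod 5 = 4 ✓, 49 mod 7 = 0 ✓.

x ≡ 49 (mod 140).


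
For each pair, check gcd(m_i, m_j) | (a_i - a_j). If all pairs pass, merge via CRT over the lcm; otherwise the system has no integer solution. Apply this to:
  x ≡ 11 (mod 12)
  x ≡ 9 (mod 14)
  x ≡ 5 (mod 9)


Moduli 12, 14, 9 are not pairwise coprime, so CRT works modulo lcm(m_i) when all pairwise compatibility conditions hold.
Pairwise compatibility: gcd(m_i, m_j) must divide a_i - a_j for every pair.
Merge one congruence at a time:
  Start: x ≡ 11 (mod 12).
  Combine with x ≡ 9 (mod 14): gcd(12, 14) = 2; 9 - 11 = -2, which IS divisible by 2, so compatible.
    Write x = 11 + 12·t and substitute into x ≡ 9 (mod 14): 12·t ≡ 9 − 11 = -2 (mod 14).
    Divide the congruence (and modulus) by g = 2: 6·t ≡ -1 (mod 7).
    Reduce coefficients mod 7: 6·t ≡ 6 (mod 7).
    The inverse of 6 mod 7 is 6 (since 6·6 = 36 = 5·7 + 1), so t ≡ 6·6 = 36 ≡ 1 (mod 7).
    Then x = 11 + 12·1 = 23, valid modulo lcm(12, 14) = 84: x ≡ 23 (mod 84).
  Combine with x ≡ 5 (mod 9): gcd(84, 9) = 3; 5 - 23 = -18, which IS divisible by 3, so compatible.
    Write x = 23 + 84·t and substitute into x ≡ 5 (mod 9): 84·t ≡ 5 − 23 = -18 (mod 9).
    Divide the congruence (and modulus) by g = 3: 28·t ≡ -6 (mod 3).
    Reduce coefficients mod 3: 1·t ≡ 0 (mod 3).
    So t ≡ 0 (mod 3).
    Then x = 23 + 84·0 = 23, valid modulo lcm(84, 9) = 252: x ≡ 23 (mod 252).
Verify: 23 mod 12 = 11, 23 mod 14 = 9, 23 mod 9 = 5.

x ≡ 23 (mod 252).


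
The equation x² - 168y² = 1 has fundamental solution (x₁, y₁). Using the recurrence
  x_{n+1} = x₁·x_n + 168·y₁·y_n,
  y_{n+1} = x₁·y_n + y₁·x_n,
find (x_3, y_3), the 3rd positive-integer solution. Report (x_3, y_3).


Step 1: Find the fundamental solution (x₁, y₁) of x² - 168y² = 1.
  Expand √168 as a continued fraction. a₀ = ⌊√168⌋ = 12; iterate m_{k+1} = d_k·a_k − m_k, d_{k+1} = (168 − m_{k+1}²)/d_k, a_{k+1} = ⌊(a₀ + m_{k+1})/d_{k+1}⌋ (starting m₀ = 0, d₀ = 1), with convergents p_k = a_k·p_{k-1} + p_{k-2}, q_k = a_k·q_{k-1} + q_{k-2} (p₋₁ = 1, q₋₁ = 0):
  k = 0: a₀ = 12; p₀/q₀ = 12/1; p₀² − 168·q₀² = 144 − 168 = -24.
  k = 1: m = 12, d = 24, a = ⌊(12 + 12)/24⌋ = 1; p/q = (1·12 + 1)/(1·1 + 0) = 13/1; p² − 168·q² = 169 − 168 = 1.
  The first convergent with p² − 168·q² = 1 gives the fundamental solution (x₁, y₁) = (13, 1).
Step 2: Apply the recurrence (x_{n+1}, y_{n+1}) = (x₁x_n + 168y₁y_n, x₁y_n + y₁x_n) repeatedly.
  From (x_1, y_1) = (13, 1): x_2 = 13·13 + 168·1·1 = 337; y_2 = 13·1 + 1·13 = 26.
  From (x_2, y_2) = (337, 26): x_3 = 13·337 + 168·1·26 = 8749; y_3 = 13·26 + 1·337 = 675.
Step 3: Verify x_3² - 168·y_3² = 76545001 - 76545000 = 1 (should be 1). ✓

(x_1, y_1) = (13, 1); (x_3, y_3) = (8749, 675).


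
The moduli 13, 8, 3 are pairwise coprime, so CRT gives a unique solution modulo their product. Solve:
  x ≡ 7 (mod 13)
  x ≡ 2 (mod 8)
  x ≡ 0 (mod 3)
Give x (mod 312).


Moduli 13, 8, 3 are pairwise coprime; by CRT there is a unique solution modulo M = 13 · 8 · 3 = 312.
Solve pairwise, accumulating the modulus:
  Start with x ≡ 7 (mod 13).
  Combine with x ≡ 2 (mod 8): since gcd(13, 8) = 1, we get a unique residue mod 104.
    Write x = 7 + 13·t and substitute into x ≡ 2 (mod 8): 13·t ≡ 2 − 7 = -5 (mod 8).
    Reduce coefficients mod 8: 5·t ≡ 3 (mod 8).
    The inverse of 5 mod 8 is 5 (since 5·5 = 25 = 3·8 + 1), so t ≡ 5·3 = 15 ≡ 7 (mod 8).
    Then x = 7 + 13·7 = 98, valid modulo lcm(13, 8) = 104: x ≡ 98 (mod 104).
  Combine with x ≡ 0 (mod 3): since gcd(104, 3) = 1, we get a unique residue mod 312.
    Write x = 98 + 104·t and substitute into x ≡ 0 (mod 3): 104·t ≡ 0 − 98 = -98 (mod 3).
    Reduce coefficients mod 3: 2·t ≡ 1 (mod 3).
    The inverse of 2 mod 3 is 2 (since 2·2 = 4 = 1·3 + 1), so t ≡ 2·1 = 2 ≡ 2 (mod 3).
    Then x = 98 + 104·2 = 306, valid modulo lcm(104, 3) = 312: x ≡ 306 (mod 312).
Verify: 306 mod 13 = 7 ✓, 306 mod 8 = 2 ✓, 306 mod 3 = 0 ✓.

x ≡ 306 (mod 312).


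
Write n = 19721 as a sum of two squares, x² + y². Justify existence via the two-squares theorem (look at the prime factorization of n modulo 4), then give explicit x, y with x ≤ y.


Step 1: Factor n = 19721 = 13 · 37 · 41.
Step 2: Check the mod-4 condition on each prime factor: 13 ≡ 1 (mod 4), exponent 1; 37 ≡ 1 (mod 4), exponent 1; 41 ≡ 1 (mod 4), exponent 1.
All primes ≡ 3 (mod 4) appear to even exponent (or don't appear), so by the two-squares theorem n IS expressible as a sum of two squares.
Step 3: Build a representation. Here n = 13 · 37 · 41 is a product of primes ≡ 1 (mod 4). Each prime p ≡ 1 (mod 4) is itself a sum of two squares; find a² by testing p − a² for a perfect square:
  13: 13 − 1² = 12, 13 − 2² = 9 = 3² ⇒ 13 = 2² + 3².
  37: 37 − 1² = 36 = 6² ⇒ 37 = 1² + 6².
  41: 41 − 1² = 40, 41 − 2² = 37, 41 − 3² = 32, 41 − 4² = 25 = 5² ⇒ 41 = 4² + 5².
  Combine using the Brahmagupta–Fibonacci identity (a² + b²)(c² + d²) = (ac − bd)² + (ad + bc)² = (ac + bd)² + (ad − bc)²:
  13 · 37 = 481: from (2² + 3²)(1² + 6²), take (2·1 − 3·6, 2·6 + 3·1) = (2 − 18, 12 + 3) = (-16, 15); dropping signs (only squares matter) gives (16, 15); check 16² + 15² = 256 + 225 = 481 ✓.
  481 · 41 = 19721: from (16² + 15²)(4² + 5²), take (16·4 − 15·5, 16·5 + 15·4) = (64 − 75, 80 + 60) = (-11, 140); dropping signs (only squares matter) gives (11, 140); check 11² + 140² = 121 + 19600 = 19721 ✓.
Step 4: Order so x ≤ y and verify: 11² + 140² = 121 + 19600 = 19721 = n. ✓

n = 19721 = 11² + 140² (one valid representation with x ≤ y).


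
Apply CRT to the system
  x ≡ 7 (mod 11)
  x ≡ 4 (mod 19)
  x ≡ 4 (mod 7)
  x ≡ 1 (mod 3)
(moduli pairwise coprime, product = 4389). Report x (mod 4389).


Product of moduli M = 11 · 19 · 7 · 3 = 4389.
Merge one congruence at a time:
  Start: x ≡ 7 (mod 11).
  Combine with x ≡ 4 (mod 19); new modulus lcm = 209.
    Write x = 7 + 11·t and substitute into x ≡ 4 (mod 19): 11·t ≡ 4 − 7 = -3 (mod 19).
    Reduce coefficients mod 19: 11·t ≡ 16 (mod 19).
    The inverse of 11 mod 19 is 7 (since 11·7 = 77 = 4·19 + 1), so t ≡ 7·16 = 112 ≡ 17 (mod 19).
    Then x = 7 + 11·17 = 194, valid modulo lcm(11, 19) = 209: x ≡ 194 (mod 209).
  Combine with x ≡ 4 (mod 7); new modulus lcm = 1463.
    Write x = 194 + 209·t and substitute into x ≡ 4 (mod 7): 209·t ≡ 4 − 194 = -190 (mod 7).
    Reduce coefficients mod 7: 6·t ≡ 6 (mod 7).
    The inverse of 6 mod 7 is 6 (since 6·6 = 36 = 5·7 + 1), so t ≡ 6·6 = 36 ≡ 1 (mod 7).
    Then x = 194 + 209·1 = 403, valid modulo lcm(209, 7) = 1463: x ≡ 403 (mod 1463).
  Combine with x ≡ 1 (mod 3); new modulus lcm = 4389.
    Write x = 403 + 1463·t and substitute into x ≡ 1 (mod 3): 1463·t ≡ 1 − 403 = -402 (mod 3).
    Reduce coefficients mod 3: 2·t ≡ 0 (mod 3).
    The inverse of 2 mod 3 is 2 (since 2·2 = 4 = 1·3 + 1), so t ≡ 2·0 = 0 ≡ 0 (mod 3).
    Then x = 403 + 1463·0 = 403, valid modulo lcm(1463, 3) = 4389: x ≡ 403 (mod 4389).
Verify against each original: 403 mod 11 = 7, 403 mod 19 = 4, 403 mod 7 = 4, 403 mod 3 = 1.

x ≡ 403 (mod 4389).


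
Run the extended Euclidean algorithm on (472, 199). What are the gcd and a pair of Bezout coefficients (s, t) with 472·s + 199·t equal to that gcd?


Euclidean algorithm on (472, 199) — divide until remainder is 0:
  472 = 2 · 199 + 74
  199 = 2 · 74 + 51
  74 = 1 · 51 + 23
  51 = 2 · 23 + 5
  23 = 4 · 5 + 3
  5 = 1 · 3 + 2
  3 = 1 · 2 + 1
  2 = 2 · 1 + 0
gcd(472, 199) = 1.
Track Bezout coefficients alongside the remainders: start with r₀ = 472 = a·1 + b·0 (s = 1, t = 0) and r₁ = 199 = a·0 + b·1 (s = 0, t = 1); each new remainder r_{k+1} = r_{k-1} − q_k·r_k inherits s_{k+1} = s_{k-1} − q_k·s_k, t_{k+1} = t_{k-1} − q_k·t_k, so r_k = a·s_k + b·t_k at every step:
  q = 2: r = 74, s = 1 − 2·0 = 1, t = 0 − 2·1 = -2  (check: 472·1 + 199·(-2) = 74)
  q = 2: r = 51, s = 0 − 2·1 = -2, t = 1 − 2·(-2) = 5  (check: 472·(-2) + 199·5 = 51)
  q = 1: r = 23, s = 1 − 1·(-2) = 3, t = -2 − 1·5 = -7  (check: 472·3 + 199·(-7) = 23)
  q = 2: r = 5, s = -2 − 2·3 = -8, t = 5 − 2·(-7) = 19  (check: 472·(-8) + 199·19 = 5)
  q = 4: r = 3, s = 3 − 4·(-8) = 35, t = -7 − 4·19 = -83  (check: 472·35 + 199·(-83) = 3)
  q = 1: r = 2, s = -8 − 1·35 = -43, t = 19 − 1·(-83) = 102  (check: 472·(-43) + 199·102 = 2)
  q = 1: r = 1, s = 35 − 1·(-43) = 78, t = -83 − 1·102 = -185  (check: 472·78 + 199·(-185) = 1)
The row with r = 1 (the gcd) gives the Bezout coefficients s = 78, t = -185.
Result: 472 · (78) + 199 · (-185) = 1.

gcd(472, 199) = 1; s = 78, t = -185 (check: 472·78 + 199·(-185) = 1).


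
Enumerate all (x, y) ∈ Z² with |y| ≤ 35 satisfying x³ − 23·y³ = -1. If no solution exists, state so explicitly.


The equation is x³ - 23y³ = -1. For fixed y, x³ = 23·y³ − 1, so a solution requires the RHS to be a perfect cube.
Strategy: iterate y from -35 to 35, compute RHS = 23·y³ − 1, and check whether it is a (positive or negative) perfect cube.
Check small values of y:
  y = 0: RHS = -1 = (-1)³ ⇒ x = -1 works.
  y = 1: RHS = 22 is not a perfect cube.
  y = -1: RHS = -24 is not a perfect cube.
  y = 2: RHS = 183 is not a perfect cube.
  y = -2: RHS = -185 is not a perfect cube.
  y = 3: RHS = 620 is not a perfect cube.
  y = -3: RHS = -622 is not a perfect cube.
Continuing the search up to |y| = 35 finds no further solutions beyond those listed.
Collected solutions: (-1, 0).

Solutions (with |y| ≤ 35): (-1, 0).


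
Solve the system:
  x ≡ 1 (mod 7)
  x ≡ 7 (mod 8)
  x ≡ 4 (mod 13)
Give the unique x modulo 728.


Moduli 7, 8, 13 are pairwise coprime; by CRT there is a unique solution modulo M = 7 · 8 · 13 = 728.
Solve pairwise, accumulating the modulus:
  Start with x ≡ 1 (mod 7).
  Combine with x ≡ 7 (mod 8): since gcd(7, 8) = 1, we get a unique residue mod 56.
    Write x = 1 + 7·t and substitute into x ≡ 7 (mod 8): 7·t ≡ 7 − 1 = 6 (mod 8).
    The inverse of 7 mod 8 is 7 (since 7·7 = 49 = 6·8 + 1), so t ≡ 7·6 = 42 ≡ 2 (mod 8).
    Then x = 1 + 7·2 = 15, valid modulo lcm(7, 8) = 56: x ≡ 15 (mod 56).
  Combine with x ≡ 4 (mod 13): since gcd(56, 13) = 1, we get a unique residue mod 728.
    Write x = 15 + 56·t and substitute into x ≡ 4 (mod 13): 56·t ≡ 4 − 15 = -11 (mod 13).
    Reduce coefficients mod 13: 4·t ≡ 2 (mod 13).
    The inverse of 4 mod 13 is 10 (since 4·10 = 40 = 3·13 + 1), so t ≡ 10·2 = 20 ≡ 7 (mod 13).
    Then x = 15 + 56·7 = 407, valid modulo lcm(56, 13) = 728: x ≡ 407 (mod 728).
Verify: 407 mod 7 = 1 ✓, 407 mod 8 = 7 ✓, 407 mod 13 = 4 ✓.

x ≡ 407 (mod 728).


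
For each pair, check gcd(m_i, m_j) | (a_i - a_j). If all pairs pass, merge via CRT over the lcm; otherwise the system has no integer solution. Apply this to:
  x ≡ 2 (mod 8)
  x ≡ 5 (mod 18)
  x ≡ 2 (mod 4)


Moduli 8, 18, 4 are not pairwise coprime, so CRT works modulo lcm(m_i) when all pairwise compatibility conditions hold.
Pairwise compatibility: gcd(m_i, m_j) must divide a_i - a_j for every pair.
Merge one congruence at a time:
  Start: x ≡ 2 (mod 8).
  Combine with x ≡ 5 (mod 18): gcd(8, 18) = 2, and 5 - 2 = 3 is NOT divisible by 2.
    ⇒ system is inconsistent (no integer solution).

No solution (the system is inconsistent).


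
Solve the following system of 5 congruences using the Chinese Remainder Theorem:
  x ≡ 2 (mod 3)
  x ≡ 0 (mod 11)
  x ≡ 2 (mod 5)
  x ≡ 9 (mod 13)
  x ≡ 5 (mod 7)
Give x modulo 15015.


Product of moduli M = 3 · 11 · 5 · 13 · 7 = 15015.
Merge one congruence at a time:
  Start: x ≡ 2 (mod 3).
  Combine with x ≡ 0 (mod 11); new modulus lcm = 33.
    Write x = 2 + 3·t and substitute into x ≡ 0 (mod 11): 3·t ≡ 0 − 2 = -2 (mod 11).
    Reduce coefficients mod 11: 3·t ≡ 9 (mod 11).
    The inverse of 3 mod 11 is 4 (since 3·4 = 12 = 1·11 + 1), so t ≡ 4·9 = 36 ≡ 3 (mod 11).
    Then x = 2 + 3·3 = 11, valid modulo lcm(3, 11) = 33: x ≡ 11 (mod 33).
  Combine with x ≡ 2 (mod 5); new modulus lcm = 165.
    Write x = 11 + 33·t and substitute into x ≡ 2 (mod 5): 33·t ≡ 2 − 11 = -9 (mod 5).
    Reduce coefficients mod 5: 3·t ≡ 1 (mod 5).
    The inverse of 3 mod 5 is 2 (since 3·2 = 6 = 1·5 + 1), so t ≡ 2·1 = 2 ≡ 2 (mod 5).
    Then x = 11 + 33·2 = 77, valid modulo lcm(33, 5) = 165: x ≡ 77 (mod 165).
  Combine with x ≡ 9 (mod 13); new modulus lcm = 2145.
    Write x = 77 + 165·t and substitute into x ≡ 9 (mod 13): 165·t ≡ 9 − 77 = -68 (mod 13).
    Reduce coefficients mod 13: 9·t ≡ 10 (mod 13).
    The inverse of 9 mod 13 is 3 (since 9·3 = 27 = 2·13 + 1), so t ≡ 3·10 = 30 ≡ 4 (mod 13).
    Then x = 77 + 165·4 = 737, valid modulo lcm(165, 13) = 2145: x ≡ 737 (mod 2145).
  Combine with x ≡ 5 (mod 7); new modulus lcm = 15015.
    Write x = 737 + 2145·t and substitute into x ≡ 5 (mod 7): 2145·t ≡ 5 − 737 = -732 (mod 7).
    Reduce coefficients mod 7: 3·t ≡ 3 (mod 7).
    The inverse of 3 mod 7 is 5 (since 3·5 = 15 = 2·7 + 1), so t ≡ 5·3 = 15 ≡ 1 (mod 7).
    Then x = 737 + 2145·1 = 2882, valid modulo lcm(2145, 7) = 15015: x ≡ 2882 (mod 15015).
Verify against each original: 2882 mod 3 = 2, 2882 mod 11 = 0, 2882 mod 5 = 2, 2882 mod 13 = 9, 2882 mod 7 = 5.

x ≡ 2882 (mod 15015).


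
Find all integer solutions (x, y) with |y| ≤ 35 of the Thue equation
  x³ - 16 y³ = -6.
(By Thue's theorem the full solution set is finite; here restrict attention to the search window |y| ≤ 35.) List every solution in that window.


The equation is x³ - 16y³ = -6. For fixed y, x³ = 16·y³ − 6, so a solution requires the RHS to be a perfect cube.
Strategy: iterate y from -35 to 35, compute RHS = 16·y³ − 6, and check whether it is a (positive or negative) perfect cube.
Check small values of y:
  y = 0: RHS = -6 is not a perfect cube.
  y = 1: RHS = 10 is not a perfect cube.
  y = -1: RHS = -22 is not a perfect cube.
  y = 2: RHS = 122 is not a perfect cube.
  y = -2: RHS = -134 is not a perfect cube.
  y = 3: RHS = 426 is not a perfect cube.
  y = -3: RHS = -438 is not a perfect cube.
Continuing the search up to |y| = 35 finds no solutions either.
No (x, y) in the scanned range satisfies the equation.

No integer solutions with |y| ≤ 35.


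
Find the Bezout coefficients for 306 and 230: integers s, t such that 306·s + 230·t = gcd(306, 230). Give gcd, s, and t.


Euclidean algorithm on (306, 230) — divide until remainder is 0:
  306 = 1 · 230 + 76
  230 = 3 · 76 + 2
  76 = 38 · 2 + 0
gcd(306, 230) = 2.
Track Bezout coefficients alongside the remainders: start with r₀ = 306 = a·1 + b·0 (s = 1, t = 0) and r₁ = 230 = a·0 + b·1 (s = 0, t = 1); each new remainder r_{k+1} = r_{k-1} − q_k·r_k inherits s_{k+1} = s_{k-1} − q_k·s_k, t_{k+1} = t_{k-1} − q_k·t_k, so r_k = a·s_k + b·t_k at every step:
  q = 1: r = 76, s = 1 − 1·0 = 1, t = 0 − 1·1 = -1  (check: 306·1 + 230·(-1) = 76)
  q = 3: r = 2, s = 0 − 3·1 = -3, t = 1 − 3·(-1) = 4  (check: 306·(-3) + 230·4 = 2)
The row with r = 2 (the gcd) gives the Bezout coefficients s = -3, t = 4.
Result: 306 · (-3) + 230 · (4) = 2.

gcd(306, 230) = 2; s = -3, t = 4 (check: 306·(-3) + 230·4 = 2).


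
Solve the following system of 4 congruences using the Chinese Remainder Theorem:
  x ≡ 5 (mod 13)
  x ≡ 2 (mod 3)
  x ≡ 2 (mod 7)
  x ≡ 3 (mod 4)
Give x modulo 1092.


Product of moduli M = 13 · 3 · 7 · 4 = 1092.
Merge one congruence at a time:
  Start: x ≡ 5 (mod 13).
  Combine with x ≡ 2 (mod 3); new modulus lcm = 39.
    Write x = 5 + 13·t and substitute into x ≡ 2 (mod 3): 13·t ≡ 2 − 5 = -3 (mod 3).
    Reduce coefficients mod 3: 1·t ≡ 0 (mod 3).
    So t ≡ 0 (mod 3).
    Then x = 5 + 13·0 = 5, valid modulo lcm(13, 3) = 39: x ≡ 5 (mod 39).
  Combine with x ≡ 2 (mod 7); new modulus lcm = 273.
    Write x = 5 + 39·t and substitute into x ≡ 2 (mod 7): 39·t ≡ 2 − 5 = -3 (mod 7).
    Reduce coefficients mod 7: 4·t ≡ 4 (mod 7).
    The inverse of 4 mod 7 is 2 (since 4·2 = 8 = 1·7 + 1), so t ≡ 2·4 = 8 ≡ 1 (mod 7).
    Then x = 5 + 39·1 = 44, valid modulo lcm(39, 7) = 273: x ≡ 44 (mod 273).
  Combine with x ≡ 3 (mod 4); new modulus lcm = 1092.
    Write x = 44 + 273·t and substitute into x ≡ 3 (mod 4): 273·t ≡ 3 − 44 = -41 (mod 4).
    Reduce coefficients mod 4: 1·t ≡ 3 (mod 4).
    So t ≡ 3 (mod 4).
    Then x = 44 + 273·3 = 863, valid modulo lcm(273, 4) = 1092: x ≡ 863 (mod 1092).
Verify against each original: 863 mod 13 = 5, 863 mod 3 = 2, 863 mod 7 = 2, 863 mod 4 = 3.

x ≡ 863 (mod 1092).


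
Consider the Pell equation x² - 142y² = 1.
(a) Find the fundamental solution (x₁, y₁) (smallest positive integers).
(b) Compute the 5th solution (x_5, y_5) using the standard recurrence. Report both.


Step 1: Find the fundamental solution (x₁, y₁) of x² - 142y² = 1.
  Expand √142 as a continued fraction. a₀ = ⌊√142⌋ = 11; iterate m_{k+1} = d_k·a_k − m_k, d_{k+1} = (142 − m_{k+1}²)/d_k, a_{k+1} = ⌊(a₀ + m_{k+1})/d_{k+1}⌋ (starting m₀ = 0, d₀ = 1), with convergents p_k = a_k·p_{k-1} + p_{k-2}, q_k = a_k·q_{k-1} + q_{k-2} (p₋₁ = 1, q₋₁ = 0):
  k = 0: a₀ = 11; p₀/q₀ = 11/1; p₀² − 142·q₀² = 121 − 142 = -21.
  k = 1: m = 11, d = 21, a = ⌊(11 + 11)/21⌋ = 1; p/q = (1·11 + 1)/(1·1 + 0) = 12/1; p² − 142·q² = 144 − 142 = 2.
  k = 2: m = 10, d = 2, a = ⌊(11 + 10)/2⌋ = 10; p/q = (10·12 + 11)/(10·1 + 1) = 131/11; p² − 142·q² = 17161 − 17182 = -21.
  k = 3: m = 10, d = 21, a = ⌊(11 + 10)/21⌋ = 1; p/q = (1·131 + 12)/(1·11 + 1) = 143/12; p² − 142·q² = 20449 − 20448 = 1.
  The first convergent with p² − 142·q² = 1 gives the fundamental solution (x₁, y₁) = (143, 12).
Step 2: Apply the recurrence (x_{n+1}, y_{n+1}) = (x₁x_n + 142y₁y_n, x₁y_n + y₁x_n) repeatedly.
  From (x_1, y_1) = (143, 12): x_2 = 143·143 + 142·12·12 = 40897; y_2 = 143·12 + 12·143 = 3432.
  From (x_2, y_2) = (40897, 3432): x_3 = 143·40897 + 142·12·3432 = 11696399; y_3 = 143·3432 + 12·40897 = 981540.
  From (x_3, y_3) = (11696399, 981540): x_4 = 143·11696399 + 142·12·981540 = 3345129217; y_4 = 143·981540 + 12·11696399 = 280717008.
  From (x_4, y_4) = (3345129217, 280717008): x_5 = 143·3345129217 + 142·12·280717008 = 956695259663; y_5 = 143·280717008 + 12·3345129217 = 80284082748.
Step 3: Verify x_5² - 142·y_5² = 915265819861654994873569 - 915265819861654994873568 = 1 (should be 1). ✓

(x_1, y_1) = (143, 12); (x_5, y_5) = (956695259663, 80284082748).


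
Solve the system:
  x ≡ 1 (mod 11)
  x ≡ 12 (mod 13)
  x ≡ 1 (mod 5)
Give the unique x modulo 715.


Moduli 11, 13, 5 are pairwise coprime; by CRT there is a unique solution modulo M = 11 · 13 · 5 = 715.
Solve pairwise, accumulating the modulus:
  Start with x ≡ 1 (mod 11).
  Combine with x ≡ 12 (mod 13): since gcd(11, 13) = 1, we get a unique residue mod 143.
    Write x = 1 + 11·t and substitute into x ≡ 12 (mod 13): 11·t ≡ 12 − 1 = 11 (mod 13).
    The inverse of 11 mod 13 is 6 (since 11·6 = 66 = 5·13 + 1), so t ≡ 6·11 = 66 ≡ 1 (mod 13).
    Then x = 1 + 11·1 = 12, valid modulo lcm(11, 13) = 143: x ≡ 12 (mod 143).
  Combine with x ≡ 1 (mod 5): since gcd(143, 5) = 1, we get a unique residue mod 715.
    Write x = 12 + 143·t and substitute into x ≡ 1 (mod 5): 143·t ≡ 1 − 12 = -11 (mod 5).
    Reduce coefficients mod 5: 3·t ≡ 4 (mod 5).
    The inverse of 3 mod 5 is 2 (since 3·2 = 6 = 1·5 + 1), so t ≡ 2·4 = 8 ≡ 3 (mod 5).
    Then x = 12 + 143·3 = 441, valid modulo lcm(143, 5) = 715: x ≡ 441 (mod 715).
Verify: 441 mod 11 = 1 ✓, 441 mod 13 = 12 ✓, 441 mod 5 = 1 ✓.

x ≡ 441 (mod 715).


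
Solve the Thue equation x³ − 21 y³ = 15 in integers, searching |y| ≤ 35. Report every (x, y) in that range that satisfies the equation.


The equation is x³ - 21y³ = 15. For fixed y, x³ = 21·y³ + 15, so a solution requires the RHS to be a perfect cube.
Strategy: iterate y from -35 to 35, compute RHS = 21·y³ + 15, and check whether it is a (positive or negative) perfect cube.
Check small values of y:
  y = 0: RHS = 15 is not a perfect cube.
  y = 1: RHS = 36 is not a perfect cube.
  y = -1: RHS = -6 is not a perfect cube.
  y = 2: RHS = 183 is not a perfect cube.
  y = -2: RHS = -153 is not a perfect cube.
  y = 3: RHS = 582 is not a perfect cube.
  y = -3: RHS = -552 is not a perfect cube.
Continuing the search up to |y| = 35 finds no solutions either.
No (x, y) in the scanned range satisfies the equation.

No integer solutions with |y| ≤ 35.


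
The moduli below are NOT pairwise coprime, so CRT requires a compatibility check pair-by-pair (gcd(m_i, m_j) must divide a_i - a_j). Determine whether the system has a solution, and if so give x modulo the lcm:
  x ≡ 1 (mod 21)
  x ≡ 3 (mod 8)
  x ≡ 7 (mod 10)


Moduli 21, 8, 10 are not pairwise coprime, so CRT works modulo lcm(m_i) when all pairwise compatibility conditions hold.
Pairwise compatibility: gcd(m_i, m_j) must divide a_i - a_j for every pair.
Merge one congruence at a time:
  Start: x ≡ 1 (mod 21).
  Combine with x ≡ 3 (mod 8): gcd(21, 8) = 1; 3 - 1 = 2, which IS divisible by 1, so compatible.
    Write x = 1 + 21·t and substitute into x ≡ 3 (mod 8): 21·t ≡ 3 − 1 = 2 (mod 8).
    Reduce coefficients mod 8: 5·t ≡ 2 (mod 8).
    The inverse of 5 mod 8 is 5 (since 5·5 = 25 = 3·8 + 1), so t ≡ 5·2 = 10 ≡ 2 (mod 8).
    Then x = 1 + 21·2 = 43, valid modulo lcm(21, 8) = 168: x ≡ 43 (mod 168).
  Combine with x ≡ 7 (mod 10): gcd(168, 10) = 2; 7 - 43 = -36, which IS divisible by 2, so compatible.
    Write x = 43 + 168·t and substitute into x ≡ 7 (mod 10): 168·t ≡ 7 − 43 = -36 (mod 10).
    Divide the congruence (and modulus) by g = 2: 84·t ≡ -18 (mod 5).
    Reduce coefficients mod 5: 4·t ≡ 2 (mod 5).
    The inverse of 4 mod 5 is 4 (since 4·4 = 16 = 3·5 + 1), so t ≡ 4·2 = 8 ≡ 3 (mod 5).
    Then x = 43 + 168·3 = 547, valid modulo lcm(168, 10) = 840: x ≡ 547 (mod 840).
Verify: 547 mod 21 = 1, 547 mod 8 = 3, 547 mod 10 = 7.

x ≡ 547 (mod 840).


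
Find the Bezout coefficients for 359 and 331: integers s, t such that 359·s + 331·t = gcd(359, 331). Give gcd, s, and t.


Euclidean algorithm on (359, 331) — divide until remainder is 0:
  359 = 1 · 331 + 28
  331 = 11 · 28 + 23
  28 = 1 · 23 + 5
  23 = 4 · 5 + 3
  5 = 1 · 3 + 2
  3 = 1 · 2 + 1
  2 = 2 · 1 + 0
gcd(359, 331) = 1.
Track Bezout coefficients alongside the remainders: start with r₀ = 359 = a·1 + b·0 (s = 1, t = 0) and r₁ = 331 = a·0 + b·1 (s = 0, t = 1); each new remainder r_{k+1} = r_{k-1} − q_k·r_k inherits s_{k+1} = s_{k-1} − q_k·s_k, t_{k+1} = t_{k-1} − q_k·t_k, so r_k = a·s_k + b·t_k at every step:
  q = 1: r = 28, s = 1 − 1·0 = 1, t = 0 − 1·1 = -1  (check: 359·1 + 331·(-1) = 28)
  q = 11: r = 23, s = 0 − 11·1 = -11, t = 1 − 11·(-1) = 12  (check: 359·(-11) + 331·12 = 23)
  q = 1: r = 5, s = 1 − 1·(-11) = 12, t = -1 − 1·12 = -13  (check: 359·12 + 331·(-13) = 5)
  q = 4: r = 3, s = -11 − 4·12 = -59, t = 12 − 4·(-13) = 64  (check: 359·(-59) + 331·64 = 3)
  q = 1: r = 2, s = 12 − 1·(-59) = 71, t = -13 − 1·64 = -77  (check: 359·71 + 331·(-77) = 2)
  q = 1: r = 1, s = -59 − 1·71 = -130, t = 64 − 1·(-77) = 141  (check: 359·(-130) + 331·141 = 1)
The row with r = 1 (the gcd) gives the Bezout coefficients s = -130, t = 141.
Result: 359 · (-130) + 331 · (141) = 1.

gcd(359, 331) = 1; s = -130, t = 141 (check: 359·(-130) + 331·141 = 1).


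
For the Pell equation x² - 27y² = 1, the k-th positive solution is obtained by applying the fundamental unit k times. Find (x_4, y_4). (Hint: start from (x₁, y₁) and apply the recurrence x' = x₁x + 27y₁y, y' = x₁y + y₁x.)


Step 1: Find the fundamental solution (x₁, y₁) of x² - 27y² = 1.
  Expand √27 as a continued fraction. a₀ = ⌊√27⌋ = 5; iterate m_{k+1} = d_k·a_k − m_k, d_{k+1} = (27 − m_{k+1}²)/d_k, a_{k+1} = ⌊(a₀ + m_{k+1})/d_{k+1}⌋ (starting m₀ = 0, d₀ = 1), with convergents p_k = a_k·p_{k-1} + p_{k-2}, q_k = a_k·q_{k-1} + q_{k-2} (p₋₁ = 1, q₋₁ = 0):
  k = 0: a₀ = 5; p₀/q₀ = 5/1; p₀² − 27·q₀² = 25 − 27 = -2.
  k = 1: m = 5, d = 2, a = ⌊(5 + 5)/2⌋ = 5; p/q = (5·5 + 1)/(5·1 + 0) = 26/5; p² − 27·q² = 676 − 675 = 1.
  The first convergent with p² − 27·q² = 1 gives the fundamental solution (x₁, y₁) = (26, 5).
Step 2: Apply the recurrence (x_{n+1}, y_{n+1}) = (x₁x_n + 27y₁y_n, x₁y_n + y₁x_n) repeatedly.
  From (x_1, y_1) = (26, 5): x_2 = 26·26 + 27·5·5 = 1351; y_2 = 26·5 + 5·26 = 260.
  From (x_2, y_2) = (1351, 260): x_3 = 26·1351 + 27·5·260 = 70226; y_3 = 26·260 + 5·1351 = 13515.
  From (x_3, y_3) = (70226, 13515): x_4 = 26·70226 + 27·5·13515 = 3650401; y_4 = 26·13515 + 5·70226 = 702520.
Step 3: Verify x_4² - 27·y_4² = 13325427460801 - 13325427460800 = 1 (should be 1). ✓

(x_1, y_1) = (26, 5); (x_4, y_4) = (3650401, 702520).


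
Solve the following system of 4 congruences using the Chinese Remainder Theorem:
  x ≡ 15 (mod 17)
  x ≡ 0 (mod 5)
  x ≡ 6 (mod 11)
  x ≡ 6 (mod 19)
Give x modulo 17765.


Product of moduli M = 17 · 5 · 11 · 19 = 17765.
Merge one congruence at a time:
  Start: x ≡ 15 (mod 17).
  Combine with x ≡ 0 (mod 5); new modulus lcm = 85.
    Write x = 15 + 17·t and substitute into x ≡ 0 (mod 5): 17·t ≡ 0 − 15 = -15 (mod 5).
    Reduce coefficients mod 5: 2·t ≡ 0 (mod 5).
    The inverse of 2 mod 5 is 3 (since 2·3 = 6 = 1·5 + 1), so t ≡ 3·0 = 0 ≡ 0 (mod 5).
    Then x = 15 + 17·0 = 15, valid modulo lcm(17, 5) = 85: x ≡ 15 (mod 85).
  Combine with x ≡ 6 (mod 11); new modulus lcm = 935.
    Write x = 15 + 85·t and substitute into x ≡ 6 (mod 11): 85·t ≡ 6 − 15 = -9 (mod 11).
    Reduce coefficients mod 11: 8·t ≡ 2 (mod 11).
    The inverse of 8 mod 11 is 7 (since 8·7 = 56 = 5·11 + 1), so t ≡ 7·2 = 14 ≡ 3 (mod 11).
    Then x = 15 + 85·3 = 270, valid modulo lcm(85, 11) = 935: x ≡ 270 (mod 935).
  Combine with x ≡ 6 (mod 19); new modulus lcm = 17765.
    Write x = 270 + 935·t and substitute into x ≡ 6 (mod 19): 935·t ≡ 6 − 270 = -264 (mod 19).
    Reduce coefficients mod 19: 4·t ≡ 2 (mod 19).
    The inverse of 4 mod 19 is 5 (since 4·5 = 20 = 1·19 + 1), so t ≡ 5·2 = 10 ≡ 10 (mod 19).
    Then x = 270 + 935·10 = 9620, valid modulo lcm(935, 19) = 17765: x ≡ 9620 (mod 17765).
Verify against each original: 9620 mod 17 = 15, 9620 mod 5 = 0, 9620 mod 11 = 6, 9620 mod 19 = 6.

x ≡ 9620 (mod 17765).


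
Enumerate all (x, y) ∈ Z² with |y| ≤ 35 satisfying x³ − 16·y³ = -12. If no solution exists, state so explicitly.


The equation is x³ - 16y³ = -12. For fixed y, x³ = 16·y³ − 12, so a solution requires the RHS to be a perfect cube.
Strategy: iterate y from -35 to 35, compute RHS = 16·y³ − 12, and check whether it is a (positive or negative) perfect cube.
Check small values of y:
  y = 0: RHS = -12 is not a perfect cube.
  y = 1: RHS = 4 is not a perfect cube.
  y = -1: RHS = -28 is not a perfect cube.
  y = 2: RHS = 116 is not a perfect cube.
  y = -2: RHS = -140 is not a perfect cube.
  y = 3: RHS = 420 is not a perfect cube.
  y = -3: RHS = -444 is not a perfect cube.
Continuing the search up to |y| = 35 finds no solutions either.
No (x, y) in the scanned range satisfies the equation.

No integer solutions with |y| ≤ 35.


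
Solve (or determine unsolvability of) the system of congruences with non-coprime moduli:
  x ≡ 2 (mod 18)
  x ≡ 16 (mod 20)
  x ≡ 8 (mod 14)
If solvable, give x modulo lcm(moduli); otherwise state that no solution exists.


Moduli 18, 20, 14 are not pairwise coprime, so CRT works modulo lcm(m_i) when all pairwise compatibility conditions hold.
Pairwise compatibility: gcd(m_i, m_j) must divide a_i - a_j for every pair.
Merge one congruence at a time:
  Start: x ≡ 2 (mod 18).
  Combine with x ≡ 16 (mod 20): gcd(18, 20) = 2; 16 - 2 = 14, which IS divisible by 2, so compatible.
    Write x = 2 + 18·t and substitute into x ≡ 16 (mod 20): 18·t ≡ 16 − 2 = 14 (mod 20).
    Divide the congruence (and modulus) by g = 2: 9·t ≡ 7 (mod 10).
    The inverse of 9 mod 10 is 9 (since 9·9 = 81 = 8·10 + 1), so t ≡ 9·7 = 63 ≡ 3 (mod 10).
    Then x = 2 + 18·3 = 56, valid modulo lcm(18, 20) = 180: x ≡ 56 (mod 180).
  Combine with x ≡ 8 (mod 14): gcd(180, 14) = 2; 8 - 56 = -48, which IS divisible by 2, so compatible.
    Write x = 56 + 180·t and substitute into x ≡ 8 (mod 14): 180·t ≡ 8 − 56 = -48 (mod 14).
    Divide the congruence (and modulus) by g = 2: 90·t ≡ -24 (mod 7).
    Reduce coefficients mod 7: 6·t ≡ 4 (mod 7).
    The inverse of 6 mod 7 is 6 (since 6·6 = 36 = 5·7 + 1), so t ≡ 6·4 = 24 ≡ 3 (mod 7).
    Then x = 56 + 180·3 = 596, valid modulo lcm(180, 14) = 1260: x ≡ 596 (mod 1260).
Verify: 596 mod 18 = 2, 596 mod 20 = 16, 596 mod 14 = 8.

x ≡ 596 (mod 1260).


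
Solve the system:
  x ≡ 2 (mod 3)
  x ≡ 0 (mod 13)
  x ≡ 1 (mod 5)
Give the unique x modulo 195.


Moduli 3, 13, 5 are pairwise coprime; by CRT there is a unique solution modulo M = 3 · 13 · 5 = 195.
Solve pairwise, accumulating the modulus:
  Start with x ≡ 2 (mod 3).
  Combine with x ≡ 0 (mod 13): since gcd(3, 13) = 1, we get a unique residue mod 39.
    Write x = 2 + 3·t and substitute into x ≡ 0 (mod 13): 3·t ≡ 0 − 2 = -2 (mod 13).
    Reduce coefficients mod 13: 3·t ≡ 11 (mod 13).
    The inverse of 3 mod 13 is 9 (since 3·9 = 27 = 2·13 + 1), so t ≡ 9·11 = 99 ≡ 8 (mod 13).
    Then x = 2 + 3·8 = 26, valid modulo lcm(3, 13) = 39: x ≡ 26 (mod 39).
  Combine with x ≡ 1 (mod 5): since gcd(39, 5) = 1, we get a unique residue mod 195.
    Write x = 26 + 39·t and substitute into x ≡ 1 (mod 5): 39·t ≡ 1 − 26 = -25 (mod 5).
    Reduce coefficients mod 5: 4·t ≡ 0 (mod 5).
    The inverse of 4 mod 5 is 4 (since 4·4 = 16 = 3·5 + 1), so t ≡ 4·0 = 0 ≡ 0 (mod 5).
    Then x = 26 + 39·0 = 26, valid modulo lcm(39, 5) = 195: x ≡ 26 (mod 195).
Verify: 26 mod 3 = 2 ✓, 26 mod 13 = 0 ✓, 26 mod 5 = 1 ✓.

x ≡ 26 (mod 195).


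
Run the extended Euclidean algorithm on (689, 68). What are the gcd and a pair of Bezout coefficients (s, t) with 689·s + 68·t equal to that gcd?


Euclidean algorithm on (689, 68) — divide until remainder is 0:
  689 = 10 · 68 + 9
  68 = 7 · 9 + 5
  9 = 1 · 5 + 4
  5 = 1 · 4 + 1
  4 = 4 · 1 + 0
gcd(689, 68) = 1.
Track Bezout coefficients alongside the remainders: start with r₀ = 689 = a·1 + b·0 (s = 1, t = 0) and r₁ = 68 = a·0 + b·1 (s = 0, t = 1); each new remainder r_{k+1} = r_{k-1} − q_k·r_k inherits s_{k+1} = s_{k-1} − q_k·s_k, t_{k+1} = t_{k-1} − q_k·t_k, so r_k = a·s_k + b·t_k at every step:
  q = 10: r = 9, s = 1 − 10·0 = 1, t = 0 − 10·1 = -10  (check: 689·1 + 68·(-10) = 9)
  q = 7: r = 5, s = 0 − 7·1 = -7, t = 1 − 7·(-10) = 71  (check: 689·(-7) + 68·71 = 5)
  q = 1: r = 4, s = 1 − 1·(-7) = 8, t = -10 − 1·71 = -81  (check: 689·8 + 68·(-81) = 4)
  q = 1: r = 1, s = -7 − 1·8 = -15, t = 71 − 1·(-81) = 152  (check: 689·(-15) + 68·152 = 1)
The row with r = 1 (the gcd) gives the Bezout coefficients s = -15, t = 152.
Result: 689 · (-15) + 68 · (152) = 1.

gcd(689, 68) = 1; s = -15, t = 152 (check: 689·(-15) + 68·152 = 1).
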